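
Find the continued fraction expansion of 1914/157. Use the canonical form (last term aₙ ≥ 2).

1914 = 12·157 + 30
157 = 5·30 + 7
30 = 4·7 + 2
7 = 3·2 + 1
2 = 2·1 + 0  (stop)
So 1914/157 = [12; 5, 4, 3, 2].

[12; 5, 4, 3, 2]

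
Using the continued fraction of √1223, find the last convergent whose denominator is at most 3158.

85645/2449

√1223 = [34; 1, 33, 1, 68, …] (period length 4).
Convergents:
  p_0/q_0 = 34/1
  p_1/q_1 = 35/1
  p_2/q_2 = 1189/34
  p_3/q_3 = 1224/35
  p_4/q_4 = 84421/2414
  p_5/q_5 = 85645/2449
  p_6/q_6 = 2910706/83231
q_5 = 2449 ≤ 3158 < 83231 = q_6, so the answer is 85645/2449.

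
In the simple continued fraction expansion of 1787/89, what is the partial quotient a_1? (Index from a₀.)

12

1787 = 20·89 + 7   →  a_0 = 20
89 = 12·7 + 5   →  a_1 = 12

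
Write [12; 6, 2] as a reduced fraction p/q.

Fold from the inside: start with 2/1.
  6 + 1/2 = 13/2
  12 + 2/13 = 158/13

158/13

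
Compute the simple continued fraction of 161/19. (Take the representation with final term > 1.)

161 = 8*19 + 9
19 = 2*9 + 1
9 = 9*1 + 0  (stop)
So 161/19 = [8; 2, 9].

[8; 2, 9]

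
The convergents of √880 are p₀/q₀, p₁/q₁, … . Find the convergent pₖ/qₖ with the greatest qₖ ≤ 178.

5221/176

√880 = [29; 1, 1, 1, 58, …] (period length 4).
Convergents:
  p_0/q_0 = 29/1
  p_1/q_1 = 30/1
  p_2/q_2 = 59/2
  p_3/q_3 = 89/3
  p_4/q_4 = 5221/176
  p_5/q_5 = 5310/179
q_4 = 176 ≤ 178 < 179 = q_5, so the answer is 5221/176.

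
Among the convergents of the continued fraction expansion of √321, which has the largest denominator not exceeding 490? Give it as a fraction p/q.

7722/431

√321 = [17; 1, 10, 1, 34, …] (period length 4).
Convergents:
  p_0/q_0 = 17/1
  p_1/q_1 = 18/1
  p_2/q_2 = 197/11
  p_3/q_3 = 215/12
  p_4/q_4 = 7507/419
  p_5/q_5 = 7722/431
  p_6/q_6 = 84727/4729
q_5 = 431 ≤ 490 < 4729 = q_6, so the answer is 7722/431.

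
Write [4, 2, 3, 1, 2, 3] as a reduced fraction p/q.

Using pₖ = aₖpₖ₋₁ + pₖ₋₂ and qₖ = aₖqₖ₋₁ + qₖ₋₂:
  k=0: a=4, p=4, q=1
  k=1: a=2, p=9, q=2
  k=2: a=3, p=31, q=7
  k=3: a=1, p=40, q=9
  k=4: a=2, p=111, q=25
  k=5: a=3, p=373, q=84

373/84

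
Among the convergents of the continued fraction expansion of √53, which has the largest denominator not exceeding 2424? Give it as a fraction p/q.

10578/1453

√53 = [7; 3, 1, 1, 3, 14, …] (period length 5).
Convergents:
  p_0/q_0 = 7/1
  p_1/q_1 = 22/3
  p_2/q_2 = 29/4
  p_3/q_3 = 51/7
  p_4/q_4 = 182/25
  p_5/q_5 = 2599/357
  p_6/q_6 = 7979/1096
  p_7/q_7 = 10578/1453
  p_8/q_8 = 18557/2549
q_7 = 1453 ≤ 2424 < 2549 = q_8, so the answer is 10578/1453.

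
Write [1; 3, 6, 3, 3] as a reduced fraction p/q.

Fold from the inside: start with 3/1.
  3 + 1/3 = 10/3
  6 + 3/10 = 63/10
  3 + 10/63 = 199/63
  1 + 63/199 = 262/199

262/199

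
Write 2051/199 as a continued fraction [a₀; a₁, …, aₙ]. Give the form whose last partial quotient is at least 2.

2051 = 10×199 + 61
199 = 3×61 + 16
61 = 3×16 + 13
16 = 1×13 + 3
13 = 4×3 + 1
3 = 3×1 + 0  (stop)
So 2051/199 = [10; 3, 3, 1, 4, 3].

[10; 3, 3, 1, 4, 3]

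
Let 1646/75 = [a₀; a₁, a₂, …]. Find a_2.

17

1646 = 21·75 + 71   →  a_0 = 21
75 = 1·71 + 4   →  a_1 = 1
71 = 17·4 + 3   →  a_2 = 17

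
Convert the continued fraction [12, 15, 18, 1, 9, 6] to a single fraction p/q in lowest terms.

Using pₖ = aₖpₖ₋₁ + pₖ₋₂ and qₖ = aₖqₖ₋₁ + qₖ₋₂:
  k=0: a=12, p=12, q=1
  k=1: a=15, p=181, q=15
  k=2: a=18, p=3270, q=271
  k=3: a=1, p=3451, q=286
  k=4: a=9, p=34329, q=2845
  k=5: a=6, p=209425, q=17356

209425/17356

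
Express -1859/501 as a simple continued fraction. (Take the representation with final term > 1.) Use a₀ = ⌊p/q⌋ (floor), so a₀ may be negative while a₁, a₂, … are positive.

-1859 = -4·501 + 145
501 = 3·145 + 66
145 = 2·66 + 13
66 = 5·13 + 1
13 = 13·1 + 0  (stop)
So -1859/501 = [-4; 3, 2, 5, 13].

[-4; 3, 2, 5, 13]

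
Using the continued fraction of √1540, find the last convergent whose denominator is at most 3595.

95831/2442

√1540 = [39; 4, 8, 2, 8, 4, 78, …] (period length 6).
Convergents:
  p_0/q_0 = 39/1
  p_1/q_1 = 157/4
  p_2/q_2 = 1295/33
  p_3/q_3 = 2747/70
  p_4/q_4 = 23271/593
  p_5/q_5 = 95831/2442
  p_6/q_6 = 7498089/191069
q_5 = 2442 ≤ 3595 < 191069 = q_6, so the answer is 95831/2442.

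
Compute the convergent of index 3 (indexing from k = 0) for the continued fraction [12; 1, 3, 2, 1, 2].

115/9

Using pₖ = aₖpₖ₋₁ + pₖ₋₂, qₖ = aₖqₖ₋₁ + qₖ₋₂ (with p₋₁=1, p₋₂=0, q₋₁=0, q₋₂=1):
  k=0: a=12, p=12, q=1
  k=1: a=1, p=13, q=1
  k=2: a=3, p=51, q=4
  k=3: a=2, p=115, q=9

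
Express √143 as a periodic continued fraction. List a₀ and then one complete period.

[11; 1, 22]

a₀ = ⌊√143⌋ = 11.
With m₀=0, d₀=1 and mₖ₊₁ = dₖaₖ − mₖ, dₖ₊₁ = (n − mₖ₊₁²)/dₖ, aₖ₊₁ = ⌊(a₀+mₖ₊₁)/dₖ₊₁⌋:
  k=1: m=11, d=22, a=1
  k=2: m=11, d=1, a=22
d=1 and a=2a₀=22 at k=2, so the next step gives (m, d) = (11, 22) again — its k=1 value — and the period has length 2.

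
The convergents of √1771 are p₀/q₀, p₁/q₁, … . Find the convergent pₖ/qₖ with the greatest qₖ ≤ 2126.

42462/1009

√1771 = [42; 12, 84, …] (period length 2).
Convergents:
  p_0/q_0 = 42/1
  p_1/q_1 = 505/12
  p_2/q_2 = 42462/1009
  p_3/q_3 = 510049/12120
q_2 = 1009 ≤ 2126 < 12120 = q_3, so the answer is 42462/1009.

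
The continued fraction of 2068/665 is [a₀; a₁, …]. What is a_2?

9

2068 = 3·665 + 73   →  a_0 = 3
665 = 9·73 + 8   →  a_1 = 9
73 = 9·8 + 1   →  a_2 = 9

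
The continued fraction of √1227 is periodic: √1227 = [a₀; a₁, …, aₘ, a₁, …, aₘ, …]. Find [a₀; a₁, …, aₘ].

[35; 35, 70]

a₀ = ⌊√1227⌋ = 35.
With m₀=0, d₀=1 and mₖ₊₁ = dₖaₖ − mₖ, dₖ₊₁ = (n − mₖ₊₁²)/dₖ, aₖ₊₁ = ⌊(a₀+mₖ₊₁)/dₖ₊₁⌋:
  k=1: m=35, d=2, a=35
  k=2: m=35, d=1, a=70
d=1 and a=2a₀=70 at k=2, so the next step gives (m, d) = (35, 2) again — its k=1 value — and the period has length 2.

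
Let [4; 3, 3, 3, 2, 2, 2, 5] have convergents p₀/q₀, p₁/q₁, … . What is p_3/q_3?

Using pₖ = aₖpₖ₋₁ + pₖ₋₂, qₖ = aₖqₖ₋₁ + qₖ₋₂ (with p₋₁=1, p₋₂=0, q₋₁=0, q₋₂=1):
  k=0: a=4, p=4, q=1
  k=1: a=3, p=13, q=3
  k=2: a=3, p=43, q=10
  k=3: a=3, p=142, q=33

142/33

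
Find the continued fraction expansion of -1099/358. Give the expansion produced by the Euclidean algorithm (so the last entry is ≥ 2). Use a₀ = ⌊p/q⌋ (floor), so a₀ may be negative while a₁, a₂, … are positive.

[-4; 1, 13, 3, 8]

-1099 = -4*358 + 333
358 = 1*333 + 25
333 = 13*25 + 8
25 = 3*8 + 1
8 = 8*1 + 0  (stop)
So -1099/358 = [-4; 1, 13, 3, 8].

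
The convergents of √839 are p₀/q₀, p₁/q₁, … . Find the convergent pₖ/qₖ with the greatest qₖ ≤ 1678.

47851/1652

√839 = [28; 1, 27, 1, 56, …] (period length 4).
Convergents:
  p_0/q_0 = 28/1
  p_1/q_1 = 29/1
  p_2/q_2 = 811/28
  p_3/q_3 = 840/29
  p_4/q_4 = 47851/1652
  p_5/q_5 = 48691/1681
q_4 = 1652 ≤ 1678 < 1681 = q_5, so the answer is 47851/1652.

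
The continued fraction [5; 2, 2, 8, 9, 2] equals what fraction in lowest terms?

Using pₖ = aₖpₖ₋₁ + pₖ₋₂ and qₖ = aₖqₖ₋₁ + qₖ₋₂:
  k=0: a=5, p=5, q=1
  k=1: a=2, p=11, q=2
  k=2: a=2, p=27, q=5
  k=3: a=8, p=227, q=42
  k=4: a=9, p=2070, q=383
  k=5: a=2, p=4367, q=808

4367/808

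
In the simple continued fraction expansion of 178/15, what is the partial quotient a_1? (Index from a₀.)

1

178 = 11·15 + 13   →  a_0 = 11
15 = 1·13 + 2   →  a_1 = 1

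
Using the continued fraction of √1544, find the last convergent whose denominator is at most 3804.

111555/2839

√1544 = [39; 3, 2, 2, 9, 2, 2, 3, 78, …] (period length 8).
Convergents:
  p_0/q_0 = 39/1
  p_1/q_1 = 118/3
  p_2/q_2 = 275/7
  p_3/q_3 = 668/17
  p_4/q_4 = 6287/160
  p_5/q_5 = 13242/337
  p_6/q_6 = 32771/834
  p_7/q_7 = 111555/2839
  p_8/q_8 = 8734061/222276
q_7 = 2839 ≤ 3804 < 222276 = q_8, so the answer is 111555/2839.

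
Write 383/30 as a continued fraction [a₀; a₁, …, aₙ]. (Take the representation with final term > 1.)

383 = 12*30 + 23
30 = 1*23 + 7
23 = 3*7 + 2
7 = 3*2 + 1
2 = 2*1 + 0  (stop)
So 383/30 = [12; 1, 3, 3, 2].

[12; 1, 3, 3, 2]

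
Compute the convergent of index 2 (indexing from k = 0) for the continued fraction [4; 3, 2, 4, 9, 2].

Using pₖ = aₖpₖ₋₁ + pₖ₋₂, qₖ = aₖqₖ₋₁ + qₖ₋₂ (with p₋₁=1, p₋₂=0, q₋₁=0, q₋₂=1):
  k=0: a=4, p=4, q=1
  k=1: a=3, p=13, q=3
  k=2: a=2, p=30, q=7

30/7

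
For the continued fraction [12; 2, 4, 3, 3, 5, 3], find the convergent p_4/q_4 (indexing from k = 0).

Using pₖ = aₖpₖ₋₁ + pₖ₋₂, qₖ = aₖqₖ₋₁ + qₖ₋₂ (with p₋₁=1, p₋₂=0, q₋₁=0, q₋₂=1):
  k=0: a=12, p=12, q=1
  k=1: a=2, p=25, q=2
  k=2: a=4, p=112, q=9
  k=3: a=3, p=361, q=29
  k=4: a=3, p=1195, q=96

1195/96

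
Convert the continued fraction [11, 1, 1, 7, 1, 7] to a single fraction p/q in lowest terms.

Fold from the inside: start with 7/1.
  1 + 1/7 = 8/7
  7 + 7/8 = 63/8
  1 + 8/63 = 71/63
  1 + 63/71 = 134/71
  11 + 71/134 = 1545/134

1545/134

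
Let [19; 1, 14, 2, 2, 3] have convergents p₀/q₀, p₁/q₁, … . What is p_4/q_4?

1535/77

Using pₖ = aₖpₖ₋₁ + pₖ₋₂, qₖ = aₖqₖ₋₁ + qₖ₋₂ (with p₋₁=1, p₋₂=0, q₋₁=0, q₋₂=1):
  k=0: a=19, p=19, q=1
  k=1: a=1, p=20, q=1
  k=2: a=14, p=299, q=15
  k=3: a=2, p=618, q=31
  k=4: a=2, p=1535, q=77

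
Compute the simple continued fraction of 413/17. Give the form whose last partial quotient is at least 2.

[24; 3, 2, 2]

413 = 24×17 + 5
17 = 3×5 + 2
5 = 2×2 + 1
2 = 2×1 + 0  (stop)
So 413/17 = [24; 3, 2, 2].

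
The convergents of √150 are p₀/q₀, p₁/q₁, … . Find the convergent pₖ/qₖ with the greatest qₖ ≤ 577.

√150 = [12; 4, 24, …] (period length 2).
Convergents:
  p_0/q_0 = 12/1
  p_1/q_1 = 49/4
  p_2/q_2 = 1188/97
  p_3/q_3 = 4801/392
  p_4/q_4 = 116412/9505
q_3 = 392 ≤ 577 < 9505 = q_4, so the answer is 4801/392.

4801/392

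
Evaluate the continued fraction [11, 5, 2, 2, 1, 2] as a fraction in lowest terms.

Using pₖ = aₖpₖ₋₁ + pₖ₋₂ and qₖ = aₖqₖ₋₁ + qₖ₋₂:
  k=0: a=11, p=11, q=1
  k=1: a=5, p=56, q=5
  k=2: a=2, p=123, q=11
  k=3: a=2, p=302, q=27
  k=4: a=1, p=425, q=38
  k=5: a=2, p=1152, q=103

1152/103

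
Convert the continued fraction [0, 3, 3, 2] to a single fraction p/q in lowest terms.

Using pₖ = aₖpₖ₋₁ + pₖ₋₂ and qₖ = aₖqₖ₋₁ + qₖ₋₂:
  k=0: a=0, p=0, q=1
  k=1: a=3, p=1, q=3
  k=2: a=3, p=3, q=10
  k=3: a=2, p=7, q=23

7/23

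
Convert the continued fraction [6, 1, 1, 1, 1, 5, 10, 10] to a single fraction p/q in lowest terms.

19015/2878

Fold from the inside: start with 10/1.
  10 + 1/10 = 101/10
  5 + 10/101 = 515/101
  1 + 101/515 = 616/515
  1 + 515/616 = 1131/616
  1 + 616/1131 = 1747/1131
  1 + 1131/1747 = 2878/1747
  6 + 1747/2878 = 19015/2878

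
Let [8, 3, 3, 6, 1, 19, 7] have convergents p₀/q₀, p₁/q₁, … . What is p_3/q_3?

523/63

Using pₖ = aₖpₖ₋₁ + pₖ₋₂, qₖ = aₖqₖ₋₁ + qₖ₋₂ (with p₋₁=1, p₋₂=0, q₋₁=0, q₋₂=1):
  k=0: a=8, p=8, q=1
  k=1: a=3, p=25, q=3
  k=2: a=3, p=83, q=10
  k=3: a=6, p=523, q=63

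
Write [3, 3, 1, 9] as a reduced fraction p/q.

Fold from the inside: start with 9/1.
  1 + 1/9 = 10/9
  3 + 9/10 = 39/10
  3 + 10/39 = 127/39

127/39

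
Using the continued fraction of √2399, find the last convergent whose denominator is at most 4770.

√2399 = [48; 1, 47, 1, 96, …] (period length 4).
Convergents:
  p_0/q_0 = 48/1
  p_1/q_1 = 49/1
  p_2/q_2 = 2351/48
  p_3/q_3 = 2400/49
  p_4/q_4 = 232751/4752
  p_5/q_5 = 235151/4801
q_4 = 4752 ≤ 4770 < 4801 = q_5, so the answer is 232751/4752.

232751/4752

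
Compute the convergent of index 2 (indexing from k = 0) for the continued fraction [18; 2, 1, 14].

Using pₖ = aₖpₖ₋₁ + pₖ₋₂, qₖ = aₖqₖ₋₁ + qₖ₋₂ (with p₋₁=1, p₋₂=0, q₋₁=0, q₋₂=1):
  k=0: a=18, p=18, q=1
  k=1: a=2, p=37, q=2
  k=2: a=1, p=55, q=3

55/3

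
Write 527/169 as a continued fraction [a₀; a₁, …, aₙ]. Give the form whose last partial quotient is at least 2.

[3; 8, 2, 4, 2]

527 = 3*169 + 20
169 = 8*20 + 9
20 = 2*9 + 2
9 = 4*2 + 1
2 = 2*1 + 0  (stop)
So 527/169 = [3; 8, 2, 4, 2].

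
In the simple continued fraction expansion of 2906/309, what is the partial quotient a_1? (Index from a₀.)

2906 = 9·309 + 125   →  a_0 = 9
309 = 2·125 + 59   →  a_1 = 2

2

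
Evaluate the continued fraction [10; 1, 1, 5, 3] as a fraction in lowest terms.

Fold from the inside: start with 3/1.
  5 + 1/3 = 16/3
  1 + 3/16 = 19/16
  1 + 16/19 = 35/19
  10 + 19/35 = 369/35

369/35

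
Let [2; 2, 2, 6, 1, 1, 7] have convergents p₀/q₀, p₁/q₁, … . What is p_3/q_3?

77/32

Using pₖ = aₖpₖ₋₁ + pₖ₋₂, qₖ = aₖqₖ₋₁ + qₖ₋₂ (with p₋₁=1, p₋₂=0, q₋₁=0, q₋₂=1):
  k=0: a=2, p=2, q=1
  k=1: a=2, p=5, q=2
  k=2: a=2, p=12, q=5
  k=3: a=6, p=77, q=32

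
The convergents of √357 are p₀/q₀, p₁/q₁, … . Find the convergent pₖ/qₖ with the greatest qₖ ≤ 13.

170/9

√357 = [18; 1, 8, 2, 8, 1, 36, …] (period length 6).
Convergents:
  p_0/q_0 = 18/1
  p_1/q_1 = 19/1
  p_2/q_2 = 170/9
  p_3/q_3 = 359/19
q_2 = 9 ≤ 13 < 19 = q_3, so the answer is 170/9.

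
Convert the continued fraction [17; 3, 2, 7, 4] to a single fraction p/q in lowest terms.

Using pₖ = aₖpₖ₋₁ + pₖ₋₂ and qₖ = aₖqₖ₋₁ + qₖ₋₂:
  k=0: a=17, p=17, q=1
  k=1: a=3, p=52, q=3
  k=2: a=2, p=121, q=7
  k=3: a=7, p=899, q=52
  k=4: a=4, p=3717, q=215

3717/215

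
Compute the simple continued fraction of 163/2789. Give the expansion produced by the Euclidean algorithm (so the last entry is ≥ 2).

163 = 0×2789 + 163
2789 = 17×163 + 18
163 = 9×18 + 1
18 = 18×1 + 0  (stop)
So 163/2789 = [0; 17, 9, 18].

[0; 17, 9, 18]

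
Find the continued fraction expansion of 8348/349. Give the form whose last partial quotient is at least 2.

8348 = 23*349 + 321
349 = 1*321 + 28
321 = 11*28 + 13
28 = 2*13 + 2
13 = 6*2 + 1
2 = 2*1 + 0  (stop)
So 8348/349 = [23; 1, 11, 2, 6, 2].

[23; 1, 11, 2, 6, 2]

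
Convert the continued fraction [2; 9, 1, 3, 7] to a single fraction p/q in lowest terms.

Using pₖ = aₖpₖ₋₁ + pₖ₋₂ and qₖ = aₖqₖ₋₁ + qₖ₋₂:
  k=0: a=2, p=2, q=1
  k=1: a=9, p=19, q=9
  k=2: a=1, p=21, q=10
  k=3: a=3, p=82, q=39
  k=4: a=7, p=595, q=283

595/283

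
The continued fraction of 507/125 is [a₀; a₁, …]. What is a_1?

17

507 = 4·125 + 7   →  a_0 = 4
125 = 17·7 + 6   →  a_1 = 17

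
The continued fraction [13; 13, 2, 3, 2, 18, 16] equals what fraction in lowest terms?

Using pₖ = aₖpₖ₋₁ + pₖ₋₂ and qₖ = aₖqₖ₋₁ + qₖ₋₂:
  k=0: a=13, p=13, q=1
  k=1: a=13, p=170, q=13
  k=2: a=2, p=353, q=27
  k=3: a=3, p=1229, q=94
  k=4: a=2, p=2811, q=215
  k=5: a=18, p=51827, q=3964
  k=6: a=16, p=832043, q=63639

832043/63639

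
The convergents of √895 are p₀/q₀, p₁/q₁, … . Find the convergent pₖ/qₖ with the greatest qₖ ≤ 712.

21151/707

√895 = [29; 1, 10, 1, 58, …] (period length 4).
Convergents:
  p_0/q_0 = 29/1
  p_1/q_1 = 30/1
  p_2/q_2 = 329/11
  p_3/q_3 = 359/12
  p_4/q_4 = 21151/707
  p_5/q_5 = 21510/719
q_4 = 707 ≤ 712 < 719 = q_5, so the answer is 21151/707.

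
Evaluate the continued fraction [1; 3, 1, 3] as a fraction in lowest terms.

19/15

Using pₖ = aₖpₖ₋₁ + pₖ₋₂ and qₖ = aₖqₖ₋₁ + qₖ₋₂:
  k=0: a=1, p=1, q=1
  k=1: a=3, p=4, q=3
  k=2: a=1, p=5, q=4
  k=3: a=3, p=19, q=15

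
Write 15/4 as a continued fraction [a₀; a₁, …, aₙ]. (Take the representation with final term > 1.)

15 = 3*4 + 3
4 = 1*3 + 1
3 = 3*1 + 0  (stop)
So 15/4 = [3; 1, 3].

[3; 1, 3]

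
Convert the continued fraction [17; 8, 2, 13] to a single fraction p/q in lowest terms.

Fold from the inside: start with 13/1.
  2 + 1/13 = 27/13
  8 + 13/27 = 229/27
  17 + 27/229 = 3920/229

3920/229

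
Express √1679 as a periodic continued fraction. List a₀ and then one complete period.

[40; 1, 39, 1, 80]

a₀ = ⌊√1679⌋ = 40.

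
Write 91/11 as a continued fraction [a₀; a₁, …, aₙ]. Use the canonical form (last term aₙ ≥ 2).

91 = 8*11 + 3
11 = 3*3 + 2
3 = 1*2 + 1
2 = 2*1 + 0  (stop)
So 91/11 = [8; 3, 1, 2].

[8; 3, 1, 2]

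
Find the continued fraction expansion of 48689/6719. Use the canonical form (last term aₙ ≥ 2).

[7; 4, 17, 2, 3, 6, 2]

48689 = 7×6719 + 1656
6719 = 4×1656 + 95
1656 = 17×95 + 41
95 = 2×41 + 13
41 = 3×13 + 2
13 = 6×2 + 1
2 = 2×1 + 0  (stop)
So 48689/6719 = [7; 4, 17, 2, 3, 6, 2].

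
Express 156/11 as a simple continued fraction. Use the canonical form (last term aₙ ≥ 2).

156 = 14·11 + 2
11 = 5·2 + 1
2 = 2·1 + 0  (stop)
So 156/11 = [14; 5, 2].

[14; 5, 2]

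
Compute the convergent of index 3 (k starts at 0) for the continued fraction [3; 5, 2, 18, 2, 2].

Using pₖ = aₖpₖ₋₁ + pₖ₋₂, qₖ = aₖqₖ₋₁ + qₖ₋₂ (with p₋₁=1, p₋₂=0, q₋₁=0, q₋₂=1):
  k=0: a=3, p=3, q=1
  k=1: a=5, p=16, q=5
  k=2: a=2, p=35, q=11
  k=3: a=18, p=646, q=203

646/203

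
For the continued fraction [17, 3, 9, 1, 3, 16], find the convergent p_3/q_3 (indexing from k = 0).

537/31

Using pₖ = aₖpₖ₋₁ + pₖ₋₂, qₖ = aₖqₖ₋₁ + qₖ₋₂ (with p₋₁=1, p₋₂=0, q₋₁=0, q₋₂=1):
  k=0: a=17, p=17, q=1
  k=1: a=3, p=52, q=3
  k=2: a=9, p=485, q=28
  k=3: a=1, p=537, q=31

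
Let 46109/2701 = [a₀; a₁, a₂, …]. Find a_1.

14

46109 = 17·2701 + 192   →  a_0 = 17
2701 = 14·192 + 13   →  a_1 = 14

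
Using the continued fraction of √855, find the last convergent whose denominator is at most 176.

√855 = [29; 4, 6, 4, 58, …] (period length 4).
Convergents:
  p_0/q_0 = 29/1
  p_1/q_1 = 117/4
  p_2/q_2 = 731/25
  p_3/q_3 = 3041/104
  p_4/q_4 = 177109/6057
q_3 = 104 ≤ 176 < 6057 = q_4, so the answer is 3041/104.

3041/104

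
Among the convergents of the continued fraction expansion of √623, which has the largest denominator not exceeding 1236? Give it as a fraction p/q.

30551/1224

√623 = [24; 1, 23, 1, 48, …] (period length 4).
Convergents:
  p_0/q_0 = 24/1
  p_1/q_1 = 25/1
  p_2/q_2 = 599/24
  p_3/q_3 = 624/25
  p_4/q_4 = 30551/1224
  p_5/q_5 = 31175/1249
q_4 = 1224 ≤ 1236 < 1249 = q_5, so the answer is 30551/1224.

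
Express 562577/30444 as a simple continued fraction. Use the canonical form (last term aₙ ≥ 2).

562577 = 18·30444 + 14585
30444 = 2·14585 + 1274
14585 = 11·1274 + 571
1274 = 2·571 + 132
571 = 4·132 + 43
132 = 3·43 + 3
43 = 14·3 + 1
3 = 3·1 + 0  (stop)
So 562577/30444 = [18; 2, 11, 2, 4, 3, 14, 3].

[18; 2, 11, 2, 4, 3, 14, 3]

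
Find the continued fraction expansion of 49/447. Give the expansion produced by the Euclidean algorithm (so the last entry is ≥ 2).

49 = 0·447 + 49
447 = 9·49 + 6
49 = 8·6 + 1
6 = 6·1 + 0  (stop)
So 49/447 = [0; 9, 8, 6].

[0; 9, 8, 6]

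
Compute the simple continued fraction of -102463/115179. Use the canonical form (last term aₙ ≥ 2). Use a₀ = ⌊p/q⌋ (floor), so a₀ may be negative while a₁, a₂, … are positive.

[-1; 9, 17, 3, 3, 14, 2, 2]

-102463 = -1*115179 + 12716
115179 = 9*12716 + 735
12716 = 17*735 + 221
735 = 3*221 + 72
221 = 3*72 + 5
72 = 14*5 + 2
5 = 2*2 + 1
2 = 2*1 + 0  (stop)
So -102463/115179 = [-1; 9, 17, 3, 3, 14, 2, 2].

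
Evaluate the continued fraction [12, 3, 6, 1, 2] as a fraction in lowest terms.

Using pₖ = aₖpₖ₋₁ + pₖ₋₂ and qₖ = aₖqₖ₋₁ + qₖ₋₂:
  k=0: a=12, p=12, q=1
  k=1: a=3, p=37, q=3
  k=2: a=6, p=234, q=19
  k=3: a=1, p=271, q=22
  k=4: a=2, p=776, q=63

776/63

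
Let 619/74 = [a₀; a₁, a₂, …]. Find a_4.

1

619 = 8·74 + 27   →  a_0 = 8
74 = 2·27 + 20   →  a_1 = 2
27 = 1·20 + 7   →  a_2 = 1
20 = 2·7 + 6   →  a_3 = 2
7 = 1·6 + 1   →  a_4 = 1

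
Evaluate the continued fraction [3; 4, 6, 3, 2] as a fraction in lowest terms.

Using pₖ = aₖpₖ₋₁ + pₖ₋₂ and qₖ = aₖqₖ₋₁ + qₖ₋₂:
  k=0: a=3, p=3, q=1
  k=1: a=4, p=13, q=4
  k=2: a=6, p=81, q=25
  k=3: a=3, p=256, q=79
  k=4: a=2, p=593, q=183

593/183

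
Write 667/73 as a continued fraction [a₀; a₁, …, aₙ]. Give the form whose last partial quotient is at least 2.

[9; 7, 3, 3]

667 = 9×73 + 10
73 = 7×10 + 3
10 = 3×3 + 1
3 = 3×1 + 0  (stop)
So 667/73 = [9; 7, 3, 3].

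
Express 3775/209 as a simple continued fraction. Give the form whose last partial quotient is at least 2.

3775 = 18*209 + 13
209 = 16*13 + 1
13 = 13*1 + 0  (stop)
So 3775/209 = [18; 16, 13].

[18; 16, 13]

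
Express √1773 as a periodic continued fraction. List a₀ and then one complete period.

[42; 9, 2, 1, 8, 1, 2, 9, 84]

a₀ = ⌊√1773⌋ = 42.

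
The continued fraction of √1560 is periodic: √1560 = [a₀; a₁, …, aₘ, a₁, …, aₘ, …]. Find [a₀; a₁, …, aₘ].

[39; 2, 78]

a₀ = ⌊√1560⌋ = 39.
With m₀=0, d₀=1 and mₖ₊₁ = dₖaₖ − mₖ, dₖ₊₁ = (n − mₖ₊₁²)/dₖ, aₖ₊₁ = ⌊(a₀+mₖ₊₁)/dₖ₊₁⌋:
  k=1: m=39, d=39, a=2
  k=2: m=39, d=1, a=78
d=1 and a=2a₀=78 at k=2, so the next step gives (m, d) = (39, 39) again — its k=1 value — and the period has length 2.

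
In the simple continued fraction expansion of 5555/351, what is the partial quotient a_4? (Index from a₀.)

3

5555 = 15·351 + 290   →  a_0 = 15
351 = 1·290 + 61   →  a_1 = 1
290 = 4·61 + 46   →  a_2 = 4
61 = 1·46 + 15   →  a_3 = 1
46 = 3·15 + 1   →  a_4 = 3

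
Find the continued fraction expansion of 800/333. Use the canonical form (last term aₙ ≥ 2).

800 = 2·333 + 134
333 = 2·134 + 65
134 = 2·65 + 4
65 = 16·4 + 1
4 = 4·1 + 0  (stop)
So 800/333 = [2; 2, 2, 16, 4].

[2; 2, 2, 16, 4]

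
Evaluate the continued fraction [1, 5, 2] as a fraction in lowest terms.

13/11

Fold from the inside: start with 2/1.
  5 + 1/2 = 11/2
  1 + 2/11 = 13/11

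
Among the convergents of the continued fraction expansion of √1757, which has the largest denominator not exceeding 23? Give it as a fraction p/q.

√1757 = [41; 1, 10, 1, 82, …] (period length 4).
Convergents:
  p_0/q_0 = 41/1
  p_1/q_1 = 42/1
  p_2/q_2 = 461/11
  p_3/q_3 = 503/12
  p_4/q_4 = 41707/995
q_3 = 12 ≤ 23 < 995 = q_4, so the answer is 503/12.

503/12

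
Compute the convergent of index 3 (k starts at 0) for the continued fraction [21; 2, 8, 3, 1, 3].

Using pₖ = aₖpₖ₋₁ + pₖ₋₂, qₖ = aₖqₖ₋₁ + qₖ₋₂ (with p₋₁=1, p₋₂=0, q₋₁=0, q₋₂=1):
  k=0: a=21, p=21, q=1
  k=1: a=2, p=43, q=2
  k=2: a=8, p=365, q=17
  k=3: a=3, p=1138, q=53

1138/53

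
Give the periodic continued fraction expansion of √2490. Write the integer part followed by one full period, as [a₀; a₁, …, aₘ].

a₀ = ⌊√2490⌋ = 49.
With m₀=0, d₀=1 and mₖ₊₁ = dₖaₖ − mₖ, dₖ₊₁ = (n − mₖ₊₁²)/dₖ, aₖ₊₁ = ⌊(a₀+mₖ₊₁)/dₖ₊₁⌋:
  k=1: m=49, d=89, a=1
  k=2: m=40, d=10, a=8
  k=3: m=40, d=89, a=1
  k=4: m=49, d=1, a=98
d=1 and a=2a₀=98 at k=4, so the next step gives (m, d) = (49, 89) again — its k=1 value — and the period has length 4.

[49; 1, 8, 1, 98]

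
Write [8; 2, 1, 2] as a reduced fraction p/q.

67/8

Using pₖ = aₖpₖ₋₁ + pₖ₋₂ and qₖ = aₖqₖ₋₁ + qₖ₋₂:
  k=0: a=8, p=8, q=1
  k=1: a=2, p=17, q=2
  k=2: a=1, p=25, q=3
  k=3: a=2, p=67, q=8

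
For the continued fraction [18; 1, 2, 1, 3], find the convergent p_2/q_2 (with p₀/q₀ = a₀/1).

56/3

Using pₖ = aₖpₖ₋₁ + pₖ₋₂, qₖ = aₖqₖ₋₁ + qₖ₋₂ (with p₋₁=1, p₋₂=0, q₋₁=0, q₋₂=1):
  k=0: a=18, p=18, q=1
  k=1: a=1, p=19, q=1
  k=2: a=2, p=56, q=3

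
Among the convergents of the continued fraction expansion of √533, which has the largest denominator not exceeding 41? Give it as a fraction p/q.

531/23

√533 = [23; 11, 1, 1, 11, 46, …] (period length 5).
Convergents:
  p_0/q_0 = 23/1
  p_1/q_1 = 254/11
  p_2/q_2 = 277/12
  p_3/q_3 = 531/23
  p_4/q_4 = 6118/265
q_3 = 23 ≤ 41 < 265 = q_4, so the answer is 531/23.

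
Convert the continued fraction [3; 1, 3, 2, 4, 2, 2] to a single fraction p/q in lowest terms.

Fold from the inside: start with 2/1.
  2 + 1/2 = 5/2
  4 + 2/5 = 22/5
  2 + 5/22 = 49/22
  3 + 22/49 = 169/49
  1 + 49/169 = 218/169
  3 + 169/218 = 823/218

823/218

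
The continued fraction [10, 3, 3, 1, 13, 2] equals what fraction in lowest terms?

Using pₖ = aₖpₖ₋₁ + pₖ₋₂ and qₖ = aₖqₖ₋₁ + qₖ₋₂:
  k=0: a=10, p=10, q=1
  k=1: a=3, p=31, q=3
  k=2: a=3, p=103, q=10
  k=3: a=1, p=134, q=13
  k=4: a=13, p=1845, q=179
  k=5: a=2, p=3824, q=371

3824/371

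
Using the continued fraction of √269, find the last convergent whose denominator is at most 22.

82/5

√269 = [16; 2, 2, 32, …] (period length 3).
Convergents:
  p_0/q_0 = 16/1
  p_1/q_1 = 33/2
  p_2/q_2 = 82/5
  p_3/q_3 = 2657/162
q_2 = 5 ≤ 22 < 162 = q_3, so the answer is 82/5.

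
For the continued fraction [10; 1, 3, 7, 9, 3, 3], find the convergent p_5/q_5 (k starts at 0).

8865/824

Using pₖ = aₖpₖ₋₁ + pₖ₋₂, qₖ = aₖqₖ₋₁ + qₖ₋₂ (with p₋₁=1, p₋₂=0, q₋₁=0, q₋₂=1):
  k=0: a=10, p=10, q=1
  k=1: a=1, p=11, q=1
  k=2: a=3, p=43, q=4
  k=3: a=7, p=312, q=29
  k=4: a=9, p=2851, q=265
  k=5: a=3, p=8865, q=824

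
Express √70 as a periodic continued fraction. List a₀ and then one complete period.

[8; 2, 1, 2, 1, 2, 16]

a₀ = ⌊√70⌋ = 8.
With m₀=0, d₀=1 and mₖ₊₁ = dₖaₖ − mₖ, dₖ₊₁ = (n − mₖ₊₁²)/dₖ, aₖ₊₁ = ⌊(a₀+mₖ₊₁)/dₖ₊₁⌋:
  k=1: m=8, d=6, a=2
  k=2: m=4, d=9, a=1
  k=3: m=5, d=5, a=2
  k=4: m=5, d=9, a=1
  k=5: m=4, d=6, a=2
  k=6: m=8, d=1, a=16
d=1 and a=2a₀=16 at k=6, so the next step gives (m, d) = (8, 6) again — its k=1 value — and the period has length 6.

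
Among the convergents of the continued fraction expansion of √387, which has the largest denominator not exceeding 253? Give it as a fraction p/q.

√387 = [19; 1, 2, 19, 2, 1, 38, …] (period length 6).
Convergents:
  p_0/q_0 = 19/1
  p_1/q_1 = 20/1
  p_2/q_2 = 59/3
  p_3/q_3 = 1141/58
  p_4/q_4 = 2341/119
  p_5/q_5 = 3482/177
  p_6/q_6 = 134657/6845
q_5 = 177 ≤ 253 < 6845 = q_6, so the answer is 3482/177.

3482/177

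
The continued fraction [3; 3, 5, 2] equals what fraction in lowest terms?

Fold from the inside: start with 2/1.
  5 + 1/2 = 11/2
  3 + 2/11 = 35/11
  3 + 11/35 = 116/35

116/35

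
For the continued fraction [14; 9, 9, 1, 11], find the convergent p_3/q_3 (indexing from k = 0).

1284/91

Using pₖ = aₖpₖ₋₁ + pₖ₋₂, qₖ = aₖqₖ₋₁ + qₖ₋₂ (with p₋₁=1, p₋₂=0, q₋₁=0, q₋₂=1):
  k=0: a=14, p=14, q=1
  k=1: a=9, p=127, q=9
  k=2: a=9, p=1157, q=82
  k=3: a=1, p=1284, q=91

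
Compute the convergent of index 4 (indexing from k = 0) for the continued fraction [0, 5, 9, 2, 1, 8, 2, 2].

28/143

Using pₖ = aₖpₖ₋₁ + pₖ₋₂, qₖ = aₖqₖ₋₁ + qₖ₋₂ (with p₋₁=1, p₋₂=0, q₋₁=0, q₋₂=1):
  k=0: a=0, p=0, q=1
  k=1: a=5, p=1, q=5
  k=2: a=9, p=9, q=46
  k=3: a=2, p=19, q=97
  k=4: a=1, p=28, q=143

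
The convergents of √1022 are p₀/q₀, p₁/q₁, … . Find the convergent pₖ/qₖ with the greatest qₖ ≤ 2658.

65440/2047

√1022 = [31; 1, 30, 1, 62, …] (period length 4).
Convergents:
  p_0/q_0 = 31/1
  p_1/q_1 = 32/1
  p_2/q_2 = 991/31
  p_3/q_3 = 1023/32
  p_4/q_4 = 64417/2015
  p_5/q_5 = 65440/2047
  p_6/q_6 = 2027617/63425
q_5 = 2047 ≤ 2658 < 63425 = q_6, so the answer is 65440/2047.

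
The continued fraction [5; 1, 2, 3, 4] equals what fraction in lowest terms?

245/43

Using pₖ = aₖpₖ₋₁ + pₖ₋₂ and qₖ = aₖqₖ₋₁ + qₖ₋₂:
  k=0: a=5, p=5, q=1
  k=1: a=1, p=6, q=1
  k=2: a=2, p=17, q=3
  k=3: a=3, p=57, q=10
  k=4: a=4, p=245, q=43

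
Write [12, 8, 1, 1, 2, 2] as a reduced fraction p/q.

1248/103

Using pₖ = aₖpₖ₋₁ + pₖ₋₂ and qₖ = aₖqₖ₋₁ + qₖ₋₂:
  k=0: a=12, p=12, q=1
  k=1: a=8, p=97, q=8
  k=2: a=1, p=109, q=9
  k=3: a=1, p=206, q=17
  k=4: a=2, p=521, q=43
  k=5: a=2, p=1248, q=103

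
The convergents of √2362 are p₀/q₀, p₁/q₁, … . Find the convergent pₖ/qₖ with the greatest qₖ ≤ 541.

√2362 = [48; 1, 1, 1, 1, 96, …] (period length 5).
Convergents:
  p_0/q_0 = 48/1
  p_1/q_1 = 49/1
  p_2/q_2 = 97/2
  p_3/q_3 = 146/3
  p_4/q_4 = 243/5
  p_5/q_5 = 23474/483
  p_6/q_6 = 23717/488
  p_7/q_7 = 47191/971
q_6 = 488 ≤ 541 < 971 = q_7, so the answer is 23717/488.

23717/488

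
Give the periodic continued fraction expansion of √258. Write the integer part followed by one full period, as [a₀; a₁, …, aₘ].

a₀ = ⌊√258⌋ = 16.
With m₀=0, d₀=1 and mₖ₊₁ = dₖaₖ − mₖ, dₖ₊₁ = (n − mₖ₊₁²)/dₖ, aₖ₊₁ = ⌊(a₀+mₖ₊₁)/dₖ₊₁⌋:
  k=1: m=16, d=2, a=16
  k=2: m=16, d=1, a=32
d=1 and a=2a₀=32 at k=2, so the next step gives (m, d) = (16, 2) again — its k=1 value — and the period has length 2.

[16; 16, 32]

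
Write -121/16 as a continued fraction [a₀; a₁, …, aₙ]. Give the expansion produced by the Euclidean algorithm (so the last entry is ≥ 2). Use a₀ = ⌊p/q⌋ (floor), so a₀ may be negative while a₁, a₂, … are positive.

-121 = -8·16 + 7
16 = 2·7 + 2
7 = 3·2 + 1
2 = 2·1 + 0  (stop)
So -121/16 = [-8; 2, 3, 2].

[-8; 2, 3, 2]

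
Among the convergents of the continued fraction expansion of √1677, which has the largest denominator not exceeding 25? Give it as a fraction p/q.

819/20

√1677 = [40; 1, 19, 2, 19, 1, 80, …] (period length 6).
Convergents:
  p_0/q_0 = 40/1
  p_1/q_1 = 41/1
  p_2/q_2 = 819/20
  p_3/q_3 = 1679/41
q_2 = 20 ≤ 25 < 41 = q_3, so the answer is 819/20.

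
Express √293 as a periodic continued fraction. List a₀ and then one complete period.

[17; 8, 1, 1, 8, 34]

a₀ = ⌊√293⌋ = 17.
With m₀=0, d₀=1 and mₖ₊₁ = dₖaₖ − mₖ, dₖ₊₁ = (n − mₖ₊₁²)/dₖ, aₖ₊₁ = ⌊(a₀+mₖ₊₁)/dₖ₊₁⌋:
  k=1: m=17, d=4, a=8
  k=2: m=15, d=17, a=1
  k=3: m=2, d=17, a=1
  k=4: m=15, d=4, a=8
  k=5: m=17, d=1, a=34
d=1 and a=2a₀=34 at k=5, so the next step gives (m, d) = (17, 4) again — its k=1 value — and the period has length 5.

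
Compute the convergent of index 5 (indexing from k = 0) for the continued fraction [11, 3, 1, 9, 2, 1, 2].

Using pₖ = aₖpₖ₋₁ + pₖ₋₂, qₖ = aₖqₖ₋₁ + qₖ₋₂ (with p₋₁=1, p₋₂=0, q₋₁=0, q₋₂=1):
  k=0: a=11, p=11, q=1
  k=1: a=3, p=34, q=3
  k=2: a=1, p=45, q=4
  k=3: a=9, p=439, q=39
  k=4: a=2, p=923, q=82
  k=5: a=1, p=1362, q=121

1362/121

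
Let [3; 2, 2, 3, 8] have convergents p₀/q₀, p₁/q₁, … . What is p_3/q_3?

58/17

Using pₖ = aₖpₖ₋₁ + pₖ₋₂, qₖ = aₖqₖ₋₁ + qₖ₋₂ (with p₋₁=1, p₋₂=0, q₋₁=0, q₋₂=1):
  k=0: a=3, p=3, q=1
  k=1: a=2, p=7, q=2
  k=2: a=2, p=17, q=5
  k=3: a=3, p=58, q=17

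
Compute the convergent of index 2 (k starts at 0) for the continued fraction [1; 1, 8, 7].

17/9

Using pₖ = aₖpₖ₋₁ + pₖ₋₂, qₖ = aₖqₖ₋₁ + qₖ₋₂ (with p₋₁=1, p₋₂=0, q₋₁=0, q₋₂=1):
  k=0: a=1, p=1, q=1
  k=1: a=1, p=2, q=1
  k=2: a=8, p=17, q=9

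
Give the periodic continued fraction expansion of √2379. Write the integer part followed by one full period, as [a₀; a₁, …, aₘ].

[48; 1, 3, 2, 3, 1, 96]

a₀ = ⌊√2379⌋ = 48.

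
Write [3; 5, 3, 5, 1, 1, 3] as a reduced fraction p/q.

Fold from the inside: start with 3/1.
  1 + 1/3 = 4/3
  1 + 3/4 = 7/4
  5 + 4/7 = 39/7
  3 + 7/39 = 124/39
  5 + 39/124 = 659/124
  3 + 124/659 = 2101/659

2101/659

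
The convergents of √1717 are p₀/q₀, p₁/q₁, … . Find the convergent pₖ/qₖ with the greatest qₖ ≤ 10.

290/7

√1717 = [41; 2, 3, 2, 4, 2, 3, 2, 82, …] (period length 8).
Convergents:
  p_0/q_0 = 41/1
  p_1/q_1 = 83/2
  p_2/q_2 = 290/7
  p_3/q_3 = 663/16
q_2 = 7 ≤ 10 < 16 = q_3, so the answer is 290/7.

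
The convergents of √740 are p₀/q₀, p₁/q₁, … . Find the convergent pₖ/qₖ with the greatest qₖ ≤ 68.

1741/64

√740 = [27; 4, 1, 12, 1, 4, 54, …] (period length 6).
Convergents:
  p_0/q_0 = 27/1
  p_1/q_1 = 109/4
  p_2/q_2 = 136/5
  p_3/q_3 = 1741/64
  p_4/q_4 = 1877/69
q_3 = 64 ≤ 68 < 69 = q_4, so the answer is 1741/64.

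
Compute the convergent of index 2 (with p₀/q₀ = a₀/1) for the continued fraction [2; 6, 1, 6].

15/7

Using pₖ = aₖpₖ₋₁ + pₖ₋₂, qₖ = aₖqₖ₋₁ + qₖ₋₂ (with p₋₁=1, p₋₂=0, q₋₁=0, q₋₂=1):
  k=0: a=2, p=2, q=1
  k=1: a=6, p=13, q=6
  k=2: a=1, p=15, q=7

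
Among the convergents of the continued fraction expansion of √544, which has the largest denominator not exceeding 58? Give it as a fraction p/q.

√544 = [23; 3, 11, 3, 46, …] (period length 4).
Convergents:
  p_0/q_0 = 23/1
  p_1/q_1 = 70/3
  p_2/q_2 = 793/34
  p_3/q_3 = 2449/105
q_2 = 34 ≤ 58 < 105 = q_3, so the answer is 793/34.

793/34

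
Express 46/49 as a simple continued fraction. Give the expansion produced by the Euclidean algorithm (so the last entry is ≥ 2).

[0; 1, 15, 3]

46 = 0·49 + 46
49 = 1·46 + 3
46 = 15·3 + 1
3 = 3·1 + 0  (stop)
So 46/49 = [0; 1, 15, 3].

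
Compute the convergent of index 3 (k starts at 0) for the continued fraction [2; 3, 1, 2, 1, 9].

Using pₖ = aₖpₖ₋₁ + pₖ₋₂, qₖ = aₖqₖ₋₁ + qₖ₋₂ (with p₋₁=1, p₋₂=0, q₋₁=0, q₋₂=1):
  k=0: a=2, p=2, q=1
  k=1: a=3, p=7, q=3
  k=2: a=1, p=9, q=4
  k=3: a=2, p=25, q=11

25/11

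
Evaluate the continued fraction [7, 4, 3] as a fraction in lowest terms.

Using pₖ = aₖpₖ₋₁ + pₖ₋₂ and qₖ = aₖqₖ₋₁ + qₖ₋₂:
  k=0: a=7, p=7, q=1
  k=1: a=4, p=29, q=4
  k=2: a=3, p=94, q=13

94/13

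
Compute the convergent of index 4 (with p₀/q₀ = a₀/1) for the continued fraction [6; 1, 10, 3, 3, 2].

Using pₖ = aₖpₖ₋₁ + pₖ₋₂, qₖ = aₖqₖ₋₁ + qₖ₋₂ (with p₋₁=1, p₋₂=0, q₋₁=0, q₋₂=1):
  k=0: a=6, p=6, q=1
  k=1: a=1, p=7, q=1
  k=2: a=10, p=76, q=11
  k=3: a=3, p=235, q=34
  k=4: a=3, p=781, q=113

781/113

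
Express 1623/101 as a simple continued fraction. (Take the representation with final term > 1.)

[16; 14, 2, 3]

1623 = 16×101 + 7
101 = 14×7 + 3
7 = 2×3 + 1
3 = 3×1 + 0  (stop)
So 1623/101 = [16; 14, 2, 3].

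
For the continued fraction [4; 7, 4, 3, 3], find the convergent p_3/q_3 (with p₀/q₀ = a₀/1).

389/94

Using pₖ = aₖpₖ₋₁ + pₖ₋₂, qₖ = aₖqₖ₋₁ + qₖ₋₂ (with p₋₁=1, p₋₂=0, q₋₁=0, q₋₂=1):
  k=0: a=4, p=4, q=1
  k=1: a=7, p=29, q=7
  k=2: a=4, p=120, q=29
  k=3: a=3, p=389, q=94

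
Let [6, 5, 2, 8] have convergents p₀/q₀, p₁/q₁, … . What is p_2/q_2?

68/11

Using pₖ = aₖpₖ₋₁ + pₖ₋₂, qₖ = aₖqₖ₋₁ + qₖ₋₂ (with p₋₁=1, p₋₂=0, q₋₁=0, q₋₂=1):
  k=0: a=6, p=6, q=1
  k=1: a=5, p=31, q=5
  k=2: a=2, p=68, q=11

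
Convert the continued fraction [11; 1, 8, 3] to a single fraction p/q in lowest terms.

333/28

Using pₖ = aₖpₖ₋₁ + pₖ₋₂ and qₖ = aₖqₖ₋₁ + qₖ₋₂:
  k=0: a=11, p=11, q=1
  k=1: a=1, p=12, q=1
  k=2: a=8, p=107, q=9
  k=3: a=3, p=333, q=28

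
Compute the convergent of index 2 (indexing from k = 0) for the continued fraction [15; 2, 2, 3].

77/5

Using pₖ = aₖpₖ₋₁ + pₖ₋₂, qₖ = aₖqₖ₋₁ + qₖ₋₂ (with p₋₁=1, p₋₂=0, q₋₁=0, q₋₂=1):
  k=0: a=15, p=15, q=1
  k=1: a=2, p=31, q=2
  k=2: a=2, p=77, q=5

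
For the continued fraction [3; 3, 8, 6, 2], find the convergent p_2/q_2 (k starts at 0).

83/25

Using pₖ = aₖpₖ₋₁ + pₖ₋₂, qₖ = aₖqₖ₋₁ + qₖ₋₂ (with p₋₁=1, p₋₂=0, q₋₁=0, q₋₂=1):
  k=0: a=3, p=3, q=1
  k=1: a=3, p=10, q=3
  k=2: a=8, p=83, q=25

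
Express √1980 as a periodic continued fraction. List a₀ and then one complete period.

[44; 2, 88]

a₀ = ⌊√1980⌋ = 44.
With m₀=0, d₀=1 and mₖ₊₁ = dₖaₖ − mₖ, dₖ₊₁ = (n − mₖ₊₁²)/dₖ, aₖ₊₁ = ⌊(a₀+mₖ₊₁)/dₖ₊₁⌋:
  k=1: m=44, d=44, a=2
  k=2: m=44, d=1, a=88
d=1 and a=2a₀=88 at k=2, so the next step gives (m, d) = (44, 44) again — its k=1 value — and the period has length 2.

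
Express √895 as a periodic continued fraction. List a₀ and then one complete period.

a₀ = ⌊√895⌋ = 29.
With m₀=0, d₀=1 and mₖ₊₁ = dₖaₖ − mₖ, dₖ₊₁ = (n − mₖ₊₁²)/dₖ, aₖ₊₁ = ⌊(a₀+mₖ₊₁)/dₖ₊₁⌋:
  k=1: m=29, d=54, a=1
  k=2: m=25, d=5, a=10
  k=3: m=25, d=54, a=1
  k=4: m=29, d=1, a=58
d=1 and a=2a₀=58 at k=4, so the next step gives (m, d) = (29, 54) again — its k=1 value — and the period has length 4.

[29; 1, 10, 1, 58]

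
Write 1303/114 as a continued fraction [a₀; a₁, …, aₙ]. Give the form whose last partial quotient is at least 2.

[11; 2, 3, 16]

1303 = 11·114 + 49
114 = 2·49 + 16
49 = 3·16 + 1
16 = 16·1 + 0  (stop)
So 1303/114 = [11; 2, 3, 16].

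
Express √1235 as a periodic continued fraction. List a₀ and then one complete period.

a₀ = ⌊√1235⌋ = 35.
With m₀=0, d₀=1 and mₖ₊₁ = dₖaₖ − mₖ, dₖ₊₁ = (n − mₖ₊₁²)/dₖ, aₖ₊₁ = ⌊(a₀+mₖ₊₁)/dₖ₊₁⌋:
  k=1: m=35, d=10, a=7
  k=2: m=35, d=1, a=70
d=1 and a=2a₀=70 at k=2, so the next step gives (m, d) = (35, 10) again — its k=1 value — and the period has length 2.

[35; 7, 70]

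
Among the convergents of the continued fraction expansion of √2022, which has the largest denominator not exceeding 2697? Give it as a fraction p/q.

√2022 = [44; 1, 28, 1, 88, …] (period length 4).
Convergents:
  p_0/q_0 = 44/1
  p_1/q_1 = 45/1
  p_2/q_2 = 1304/29
  p_3/q_3 = 1349/30
  p_4/q_4 = 120016/2669
  p_5/q_5 = 121365/2699
q_4 = 2669 ≤ 2697 < 2699 = q_5, so the answer is 120016/2669.

120016/2669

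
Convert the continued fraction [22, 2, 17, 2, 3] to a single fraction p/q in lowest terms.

5644/251

Using pₖ = aₖpₖ₋₁ + pₖ₋₂ and qₖ = aₖqₖ₋₁ + qₖ₋₂:
  k=0: a=22, p=22, q=1
  k=1: a=2, p=45, q=2
  k=2: a=17, p=787, q=35
  k=3: a=2, p=1619, q=72
  k=4: a=3, p=5644, q=251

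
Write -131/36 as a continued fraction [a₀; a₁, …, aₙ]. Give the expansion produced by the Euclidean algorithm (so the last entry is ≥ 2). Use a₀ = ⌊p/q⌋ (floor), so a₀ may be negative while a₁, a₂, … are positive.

-131 = -4*36 + 13
36 = 2*13 + 10
13 = 1*10 + 3
10 = 3*3 + 1
3 = 3*1 + 0  (stop)
So -131/36 = [-4; 2, 1, 3, 3].

[-4; 2, 1, 3, 3]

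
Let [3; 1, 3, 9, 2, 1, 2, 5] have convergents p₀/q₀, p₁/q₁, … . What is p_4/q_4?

293/78

Using pₖ = aₖpₖ₋₁ + pₖ₋₂, qₖ = aₖqₖ₋₁ + qₖ₋₂ (with p₋₁=1, p₋₂=0, q₋₁=0, q₋₂=1):
  k=0: a=3, p=3, q=1
  k=1: a=1, p=4, q=1
  k=2: a=3, p=15, q=4
  k=3: a=9, p=139, q=37
  k=4: a=2, p=293, q=78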